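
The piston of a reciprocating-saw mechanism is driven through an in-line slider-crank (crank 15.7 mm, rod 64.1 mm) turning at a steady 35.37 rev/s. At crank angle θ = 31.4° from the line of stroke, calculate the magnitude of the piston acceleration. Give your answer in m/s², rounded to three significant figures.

ω = 2π·35.4 = 222.2 rad/s
x(θ) = r cosθ + √(L² − r² sin²θ); with ω constant, a = ω²·d²x/dθ².
d²x/dθ² = −r cosθ − r²(cos2θ)/√u − r⁴ sin²2θ/(4u^{3/2}),  u = L² − r² sin²θ = 0.0040419 m².
Substituting r = 0.0157 m, L = 0.0641 m, θ = 31.4°: d²x/dθ² = -0.01522 m.
a = ω²·d²x/dθ² = (222.2)²·(-0.01522) = -751.69 m/s²;  |a| = 751.69 m/s².

752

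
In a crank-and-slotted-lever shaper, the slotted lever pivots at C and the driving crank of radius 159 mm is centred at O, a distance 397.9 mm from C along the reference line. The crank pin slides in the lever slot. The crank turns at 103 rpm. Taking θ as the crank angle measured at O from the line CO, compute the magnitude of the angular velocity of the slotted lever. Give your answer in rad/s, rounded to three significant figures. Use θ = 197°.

6.07

ω = 10.79 rad/s (from 103 rpm).
Crank pin A relative to C: A = (d + r cosθ, r sinθ); lever angle φ = atan2(r sinθ, d + r cosθ).
Differentiating tanφ: φ̇ = rω(d cosθ + r)/(d² + r² + 2dr cosθ).
d² + r² + 2dr cosθ = |CA|² = 0.0626021 m²;  d cosθ + r = -0.22151 m.
|ω_lever| = |0.159·10.79·-0.22151| / 0.0626021 = 6.0684 rad/s.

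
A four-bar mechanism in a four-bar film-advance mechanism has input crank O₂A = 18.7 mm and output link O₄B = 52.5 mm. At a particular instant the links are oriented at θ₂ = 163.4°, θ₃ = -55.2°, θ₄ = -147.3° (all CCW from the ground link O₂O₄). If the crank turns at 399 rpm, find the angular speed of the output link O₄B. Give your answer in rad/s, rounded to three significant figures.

ω₂ = 41.78 rad/s (from 399 rpm).
Differentiating the loop-closure r₂e^{iθ₂}+r₃e^{iθ₃}=r₁+r₄e^{iθ₄} gives r₂ω₂e^{iθ₂}+r₃ω₃e^{iθ₃}=r₄ω₄e^{iθ₄}.
Eliminating the other unknown: ω₄ = r₂ω₂ sin(θ₂−θ₃) / [r₄ sin(θ₄−θ₃)].
Numerator sine = -0.62388; denominator sine = -0.99933.
Result = 0.0187·41.78·(-0.62388) / (0.0525·(-0.99933)) = +9.2913 rad/s; magnitude 9.2913 rad/s.

9.29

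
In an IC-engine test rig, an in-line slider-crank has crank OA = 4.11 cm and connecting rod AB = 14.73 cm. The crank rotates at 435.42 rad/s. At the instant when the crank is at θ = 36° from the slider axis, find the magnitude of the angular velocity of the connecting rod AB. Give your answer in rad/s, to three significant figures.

ω = 435.4 rad/s
The rod makes angle φ with the slider axis where L sinφ = r sinθ; differentiating, L cosφ·φ̇ = r ω cosθ.
L cosφ = √(L² − r² sin²θ) = 0.14531 m.
|ω_rod| = r ω |cosθ| / √(L² − r² sin²θ) = 0.0411·435.4·0.80902/0.14531 = 99.638 rad/s.

99.6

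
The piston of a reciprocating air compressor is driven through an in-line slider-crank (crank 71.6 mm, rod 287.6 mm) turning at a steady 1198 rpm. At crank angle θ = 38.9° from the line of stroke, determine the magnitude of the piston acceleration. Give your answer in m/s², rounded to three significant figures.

ω = 2π·1198/60 = 125.5 rad/s
x(θ) = r cosθ + √(L² − r² sin²θ); with ω constant, a = ω²·d²x/dθ².
d²x/dθ² = −r cosθ − r²(cos2θ)/√u − r⁴ sin²2θ/(4u^{3/2}),  u = L² − r² sin²θ = 0.0806922 m².
Substituting r = 0.0716 m, L = 0.2876 m, θ = 38.9°: d²x/dθ² = -0.05981 m.
a = ω²·d²x/dθ² = (125.5)²·(-0.05981) = -941.33 m/s²;  |a| = 941.33 m/s².

941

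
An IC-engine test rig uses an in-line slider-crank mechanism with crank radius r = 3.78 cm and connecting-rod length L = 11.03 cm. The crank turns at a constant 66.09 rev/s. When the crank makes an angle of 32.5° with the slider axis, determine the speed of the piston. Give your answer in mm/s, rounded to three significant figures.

10900

ω = 2π·66.1 = 415.3 rad/s
For an in-line slider-crank, x = r cosθ + √(L² − r² sin²θ), so v = −rω sinθ·[1 + r cosθ/√(L² − r² sin²θ)].
With r = 0.0378 m, L = 0.1103 m, θ = 32.5°: √(L² − r² sin²θ) = 0.10841 m.
v = −0.0378·415.3·0.53730·[1 + 0.0378·0.84339/0.10841] = -10.914 m/s.
|v| = 10.914 m/s = 10914 mm/s.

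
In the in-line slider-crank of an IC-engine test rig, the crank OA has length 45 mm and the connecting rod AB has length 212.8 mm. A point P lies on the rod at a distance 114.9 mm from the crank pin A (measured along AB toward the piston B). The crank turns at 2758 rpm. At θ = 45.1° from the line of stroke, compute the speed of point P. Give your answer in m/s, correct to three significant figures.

ω = 288.8 rad/s.  Crank-pin speed |V_A| = rω = 12.997 m/s, perpendicular to OA.
Rod angle: sinφ = −(r/L) sinθ ⇒ φ = -8.615°; ω_rod = −rω cosθ/√(L²−r²sin²θ) = -43.603 rad/s.
V_P = V_A + ω_rod × AP, with AP = 0.1149 m along the rod.
Components: V_Px = −rω sinθ − a·ω_rod·sinφ = -9.9566 m/s;  V_Py = rω cosθ + a·ω_rod·cosφ = +4.2206 m/s.
|V_P| = √(V_Px² + V_Py²) = 10.814 m/s.

10.8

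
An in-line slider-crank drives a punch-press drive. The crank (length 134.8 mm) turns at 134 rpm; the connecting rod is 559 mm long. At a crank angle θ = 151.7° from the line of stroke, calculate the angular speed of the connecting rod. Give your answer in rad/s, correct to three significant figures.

ω = 14.03 rad/s (converted from 134 rpm).
The rod makes angle φ with the slider axis where L sinφ = r sinθ; differentiating, L cosφ·φ̇ = r ω cosθ.
L cosφ = √(L² − r² sin²θ) = 0.55533 m.
|ω_rod| = r ω |cosθ| / √(L² − r² sin²θ) = 0.1348·14.03·0.88048/0.55533 = 2.9991 rad/s.

3.00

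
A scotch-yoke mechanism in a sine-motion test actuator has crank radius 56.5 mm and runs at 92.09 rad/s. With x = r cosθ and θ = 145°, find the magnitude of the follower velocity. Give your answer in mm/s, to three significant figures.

2980

ω = 92.09 rad/s
x = r cosθ ⇒ ẋ = −rω sinθ.
|v| = rω|sinθ| = 0.0565·92.09·|sin 145°| = 2.9844 m/s = 2984.4 mm/s.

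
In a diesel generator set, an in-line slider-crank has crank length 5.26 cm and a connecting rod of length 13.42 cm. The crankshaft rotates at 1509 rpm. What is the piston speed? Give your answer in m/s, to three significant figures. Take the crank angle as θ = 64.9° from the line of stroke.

8.87

ω = 2π·1509/60 = 158 rad/s
For an in-line slider-crank, x = r cosθ + √(L² − r² sin²θ), so v = −rω sinθ·[1 + r cosθ/√(L² − r² sin²θ)].
With r = 0.0526 m, L = 0.1342 m, θ = 64.9°: √(L² − r² sin²θ) = 0.12546 m.
v = −0.0526·158·0.90557·[1 + 0.0526·0.42420/0.12546] = -8.8657 m/s.
|v| = 8.8657 m/s.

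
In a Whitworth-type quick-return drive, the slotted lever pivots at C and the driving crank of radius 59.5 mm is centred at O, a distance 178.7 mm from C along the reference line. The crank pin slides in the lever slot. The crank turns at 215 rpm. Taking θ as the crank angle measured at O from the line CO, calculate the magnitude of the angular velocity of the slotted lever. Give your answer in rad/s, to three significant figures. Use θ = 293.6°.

ω = 22.51 rad/s (from 215 rpm).
Crank pin A relative to C: A = (d + r cosθ, r sinθ); lever angle φ = atan2(r sinθ, d + r cosθ).
Differentiating tanφ: φ̇ = rω(d cosθ + r)/(d² + r² + 2dr cosθ).
d² + r² + 2dr cosθ = |CA|² = 0.0439875 m²;  d cosθ + r = +0.13104 m.
|ω_lever| = |0.0595·22.51·+0.13104| / 0.0439875 = 3.9909 rad/s.

3.99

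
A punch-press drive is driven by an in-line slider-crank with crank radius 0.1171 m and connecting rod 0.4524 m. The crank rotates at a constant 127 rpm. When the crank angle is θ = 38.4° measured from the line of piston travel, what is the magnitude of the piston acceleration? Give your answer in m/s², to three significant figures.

ω = 2π·127/60 = 13.3 rad/s
x(θ) = r cosθ + √(L² − r² sin²θ); with ω constant, a = ω²·d²x/dθ².
d²x/dθ² = −r cosθ − r²(cos2θ)/√u − r⁴ sin²2θ/(4u^{3/2}),  u = L² − r² sin²θ = 0.199375 m².
Substituting r = 0.1171 m, L = 0.4524 m, θ = 38.4°: d²x/dθ² = -0.099284 m.
a = ω²·d²x/dθ² = (13.3)²·(-0.099284) = -17.561 m/s²;  |a| = 17.561 m/s².

17.6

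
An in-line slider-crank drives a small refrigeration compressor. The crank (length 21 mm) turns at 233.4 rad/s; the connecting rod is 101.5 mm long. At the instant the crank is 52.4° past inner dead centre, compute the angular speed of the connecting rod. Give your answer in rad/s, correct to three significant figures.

29.9

ω = 233.4 rad/s
The rod makes angle φ with the slider axis where L sinφ = r sinθ; differentiating, L cosφ·φ̇ = r ω cosθ.
L cosφ = √(L² − r² sin²θ) = 0.10013 m.
|ω_rod| = r ω |cosθ| / √(L² − r² sin²θ) = 0.021·233.4·0.61015/0.10013 = 29.868 rad/s.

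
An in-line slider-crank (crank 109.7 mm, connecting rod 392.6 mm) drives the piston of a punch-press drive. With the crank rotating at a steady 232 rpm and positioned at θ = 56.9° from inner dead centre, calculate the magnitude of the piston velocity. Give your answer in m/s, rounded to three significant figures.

2.58

ω = 2π·232/60 = 24.29 rad/s
For an in-line slider-crank, x = r cosθ + √(L² − r² sin²θ), so v = −rω sinθ·[1 + r cosθ/√(L² − r² sin²θ)].
With r = 0.1097 m, L = 0.3926 m, θ = 56.9°: √(L² − r² sin²θ) = 0.38169 m.
v = −0.1097·24.29·0.83772·[1 + 0.1097·0.54610/0.38169] = -2.5831 m/s.
|v| = 2.5831 m/s.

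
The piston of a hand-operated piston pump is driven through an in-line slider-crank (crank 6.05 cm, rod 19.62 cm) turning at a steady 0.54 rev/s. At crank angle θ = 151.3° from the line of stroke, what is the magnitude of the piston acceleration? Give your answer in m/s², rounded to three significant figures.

0.490

ω = 2π·0.54 = 3.393 rad/s
x(θ) = r cosθ + √(L² − r² sin²θ); with ω constant, a = ω²·d²x/dθ².
d²x/dθ² = −r cosθ − r²(cos2θ)/√u − r⁴ sin²2θ/(4u^{3/2}),  u = L² − r² sin²θ = 0.0376503 m².
Substituting r = 0.0605 m, L = 0.1962 m, θ = 151.3°: d²x/dθ² = +0.042579 m.
a = ω²·d²x/dθ² = (3.393)²·(+0.042579) = +0.49016 m/s²;  |a| = 0.49016 m/s².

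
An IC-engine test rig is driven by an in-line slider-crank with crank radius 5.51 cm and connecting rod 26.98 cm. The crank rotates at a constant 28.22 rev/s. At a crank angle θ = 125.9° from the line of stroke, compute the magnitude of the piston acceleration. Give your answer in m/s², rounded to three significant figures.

ω = 2π·28.2 = 177.3 rad/s
x(θ) = r cosθ + √(L² − r² sin²θ); with ω constant, a = ω²·d²x/dθ².
d²x/dθ² = −r cosθ − r²(cos2θ)/√u − r⁴ sin²2θ/(4u^{3/2}),  u = L² − r² sin²θ = 0.0707999 m².
Substituting r = 0.0551 m, L = 0.2698 m, θ = 125.9°: d²x/dθ² = +0.035762 m.
a = ω²·d²x/dθ² = (177.3)²·(+0.035762) = +1124.3 m/s²;  |a| = 1124.3 m/s².

1120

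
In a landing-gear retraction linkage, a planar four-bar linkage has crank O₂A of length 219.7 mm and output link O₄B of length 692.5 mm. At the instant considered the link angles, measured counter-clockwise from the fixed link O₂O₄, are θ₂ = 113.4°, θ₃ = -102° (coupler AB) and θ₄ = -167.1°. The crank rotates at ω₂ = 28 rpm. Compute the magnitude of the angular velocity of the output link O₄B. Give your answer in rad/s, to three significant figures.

ω₂ = 2.932 rad/s (from 28 rpm).
Differentiating the loop-closure r₂e^{iθ₂}+r₃e^{iθ₃}=r₁+r₄e^{iθ₄} gives r₂ω₂e^{iθ₂}+r₃ω₃e^{iθ₃}=r₄ω₄e^{iθ₄}.
Eliminating the other unknown: ω₄ = r₂ω₂ sin(θ₂−θ₃) / [r₄ sin(θ₄−θ₃)].
Numerator sine = -0.57928; denominator sine = -0.90704.
Result = 0.2197·2.932·(-0.57928) / (0.6925·(-0.90704)) = +0.5941 rad/s; magnitude 0.5941 rad/s.

0.594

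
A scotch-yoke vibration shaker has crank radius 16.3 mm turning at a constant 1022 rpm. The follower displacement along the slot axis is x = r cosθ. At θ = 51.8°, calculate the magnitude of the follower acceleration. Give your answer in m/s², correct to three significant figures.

ω = 107 rad/s (from 1022 rpm).
x = r cosθ ⇒ ẍ = −rω² cosθ (ω constant).
|a| = rω²|cosθ| = 0.0163·(107)²·|cos 51.8°| = 115.46 m/s².

115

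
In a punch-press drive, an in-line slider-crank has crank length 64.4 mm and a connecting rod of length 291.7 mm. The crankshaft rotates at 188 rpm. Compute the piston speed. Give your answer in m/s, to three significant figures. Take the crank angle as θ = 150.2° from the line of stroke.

0.509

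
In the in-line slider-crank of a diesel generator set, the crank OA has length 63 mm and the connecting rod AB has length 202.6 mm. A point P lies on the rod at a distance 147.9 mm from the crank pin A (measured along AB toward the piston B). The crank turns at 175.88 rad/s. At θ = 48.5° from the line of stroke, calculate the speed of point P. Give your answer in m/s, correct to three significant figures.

ω = 175.9 rad/s.  Crank-pin speed |V_A| = rω = 11.08 m/s, perpendicular to OA.
Rod angle: sinφ = −(r/L) sinθ ⇒ φ = -13.467°; ω_rod = −rω cosθ/√(L²−r²sin²θ) = -37.264 rad/s.
V_P = V_A + ω_rod × AP, with AP = 0.1479 m along the rod.
Components: V_Px = −rω sinθ − a·ω_rod·sinφ = -9.5823 m/s;  V_Py = rω cosθ + a·ω_rod·cosφ = +1.9823 m/s.
|V_P| = √(V_Px² + V_Py²) = 9.7852 m/s.

9.79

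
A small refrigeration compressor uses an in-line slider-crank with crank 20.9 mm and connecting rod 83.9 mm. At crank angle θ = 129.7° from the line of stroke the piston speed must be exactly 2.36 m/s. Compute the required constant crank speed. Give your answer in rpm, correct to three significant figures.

For an in-line slider-crank, |v_piston| = rω|sinθ|·[1 + r cosθ/√(L² − r² sin²θ)].
With r = 0.0209 m, L = 0.0839 m, θ = 129.7°: the bracketed kinematic factor |dx/dθ| = 0.013473 m.
ω = v/|dx/dθ| = 2.36/0.013473 = 175.16 rad/s.
N = 60ω/(2π) = 1672.7 rpm.

1670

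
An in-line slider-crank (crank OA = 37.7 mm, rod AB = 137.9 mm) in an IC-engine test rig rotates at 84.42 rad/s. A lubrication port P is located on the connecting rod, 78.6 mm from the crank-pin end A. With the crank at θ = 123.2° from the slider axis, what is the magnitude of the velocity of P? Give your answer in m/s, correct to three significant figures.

ω = 84.42 rad/s.  Crank-pin speed |V_A| = rω = 3.1826 m/s, perpendicular to OA.
Rod angle: sinφ = −(r/L) sinθ ⇒ φ = -13.224°; ω_rod = −rω cosθ/√(L²−r²sin²θ) = +12.982 rad/s.
V_P = V_A + ω_rod × AP, with AP = 0.0786 m along the rod.
Components: V_Px = −rω sinθ − a·ω_rod·sinφ = -2.4297 m/s;  V_Py = rω cosθ + a·ω_rod·cosφ = -0.7494 m/s.
|V_P| = √(V_Px² + V_Py²) = 2.5426 m/s.

2.54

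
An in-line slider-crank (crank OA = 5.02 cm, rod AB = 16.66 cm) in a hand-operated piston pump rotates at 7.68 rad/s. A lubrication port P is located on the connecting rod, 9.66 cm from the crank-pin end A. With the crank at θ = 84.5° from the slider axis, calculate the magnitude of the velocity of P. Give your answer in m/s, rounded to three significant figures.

0.391

ω = 7.68 rad/s.  Crank-pin speed |V_A| = rω = 0.38554 m/s, perpendicular to OA.
Rod angle: sinφ = −(r/L) sinθ ⇒ φ = -17.454°; ω_rod = −rω cosθ/√(L²−r²sin²θ) = -0.23251 rad/s.
V_P = V_A + ω_rod × AP, with AP = 0.0966 m along the rod.
Components: V_Px = −rω sinθ − a·ω_rod·sinφ = -0.3905 m/s;  V_Py = rω cosθ + a·ω_rod·cosφ = +0.015526 m/s.
|V_P| = √(V_Px² + V_Py²) = 0.39081 m/s.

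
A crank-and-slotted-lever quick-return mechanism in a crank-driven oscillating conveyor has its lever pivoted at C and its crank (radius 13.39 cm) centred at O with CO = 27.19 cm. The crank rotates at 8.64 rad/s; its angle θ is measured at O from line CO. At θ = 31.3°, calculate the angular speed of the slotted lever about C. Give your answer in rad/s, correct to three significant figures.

2.75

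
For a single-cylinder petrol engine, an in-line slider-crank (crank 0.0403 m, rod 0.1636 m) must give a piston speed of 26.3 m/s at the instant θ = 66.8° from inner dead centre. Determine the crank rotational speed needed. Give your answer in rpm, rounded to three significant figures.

6170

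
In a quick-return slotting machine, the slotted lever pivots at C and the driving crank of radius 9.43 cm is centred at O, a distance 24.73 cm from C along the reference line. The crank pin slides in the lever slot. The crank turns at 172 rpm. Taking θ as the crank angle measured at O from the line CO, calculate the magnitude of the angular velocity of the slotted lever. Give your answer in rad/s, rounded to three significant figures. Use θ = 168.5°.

10.3

ω = 18.01 rad/s (from 172 rpm).
Crank pin A relative to C: A = (d + r cosθ, r sinθ); lever angle φ = atan2(r sinθ, d + r cosθ).
Differentiating tanφ: φ̇ = rω(d cosθ + r)/(d² + r² + 2dr cosθ).
d² + r² + 2dr cosθ = |CA|² = 0.0243453 m²;  d cosθ + r = -0.14804 m.
|ω_lever| = |0.0943·18.01·-0.14804| / 0.0243453 = 10.328 rad/s.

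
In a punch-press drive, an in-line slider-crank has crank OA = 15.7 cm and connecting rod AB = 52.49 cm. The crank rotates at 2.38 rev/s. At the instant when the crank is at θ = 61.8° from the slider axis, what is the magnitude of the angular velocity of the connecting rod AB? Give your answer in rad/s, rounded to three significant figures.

ω = 14.95 rad/s (converted from 2.38 rev/s).
The rod makes angle φ with the slider axis where L sinφ = r sinθ; differentiating, L cosφ·φ̇ = r ω cosθ.
L cosφ = √(L² − r² sin²θ) = 0.50634 m.
|ω_rod| = r ω |cosθ| / √(L² − r² sin²θ) = 0.157·14.95·0.47255/0.50634 = 2.1911 rad/s.

2.19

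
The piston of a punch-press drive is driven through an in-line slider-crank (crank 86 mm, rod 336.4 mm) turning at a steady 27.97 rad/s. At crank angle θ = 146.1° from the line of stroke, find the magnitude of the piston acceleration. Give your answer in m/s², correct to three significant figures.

ω = 27.97 rad/s
x(θ) = r cosθ + √(L² − r² sin²θ); with ω constant, a = ω²·d²x/dθ².
d²x/dθ² = −r cosθ − r²(cos2θ)/√u − r⁴ sin²2θ/(4u^{3/2}),  u = L² − r² sin²θ = 0.110864 m².
Substituting r = 0.086 m, L = 0.3364 m, θ = 146.1°: d²x/dθ² = +0.062671 m.
a = ω²·d²x/dθ² = (27.97)²·(+0.062671) = +49.029 m/s²;  |a| = 49.029 m/s².

49.0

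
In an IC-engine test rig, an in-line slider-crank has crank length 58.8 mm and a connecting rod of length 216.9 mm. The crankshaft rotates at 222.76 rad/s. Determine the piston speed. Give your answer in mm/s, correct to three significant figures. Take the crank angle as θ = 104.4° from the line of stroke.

ω = 222.8 rad/s
For an in-line slider-crank, x = r cosθ + √(L² − r² sin²θ), so v = −rω sinθ·[1 + r cosθ/√(L² − r² sin²θ)].
With r = 0.0588 m, L = 0.2169 m, θ = 104.4°: √(L² − r² sin²θ) = 0.20929 m.
v = −0.0588·222.8·0.96858·[1 + 0.0588·-0.24869/0.20929] = -11.8 m/s.
|v| = 11.8 m/s = 11800 mm/s.

11800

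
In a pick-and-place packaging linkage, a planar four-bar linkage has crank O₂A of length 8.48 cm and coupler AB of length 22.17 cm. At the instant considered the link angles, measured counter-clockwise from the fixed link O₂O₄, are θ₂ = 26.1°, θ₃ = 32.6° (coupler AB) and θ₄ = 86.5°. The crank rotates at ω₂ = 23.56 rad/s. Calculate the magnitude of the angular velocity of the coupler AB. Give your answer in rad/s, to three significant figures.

9.70

ω₂ = 23.56 rad/s
Differentiating the loop-closure r₂e^{iθ₂}+r₃e^{iθ₃}=r₁+r₄e^{iθ₄} gives r₂ω₂e^{iθ₂}+r₃ω₃e^{iθ₃}=r₄ω₄e^{iθ₄}.
Eliminating the other unknown: ω₃ = r₂ω₂ sin(θ₄−θ₂) / [r₃ sin(θ₃−θ₄)].
Numerator sine = +0.86949; denominator sine = -0.80799.
Result = 0.0848·23.56·(+0.86949) / (0.2217·(-0.80799)) = -9.6977 rad/s; magnitude 9.6977 rad/s.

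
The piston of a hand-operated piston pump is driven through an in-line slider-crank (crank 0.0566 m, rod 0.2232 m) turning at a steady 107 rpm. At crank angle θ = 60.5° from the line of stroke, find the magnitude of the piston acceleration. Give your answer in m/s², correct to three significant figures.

2.57

ω = 2π·107/60 = 11.21 rad/s
x(θ) = r cosθ + √(L² − r² sin²θ); with ω constant, a = ω²·d²x/dθ².
d²x/dθ² = −r cosθ − r²(cos2θ)/√u − r⁴ sin²2θ/(4u^{3/2}),  u = L² − r² sin²θ = 0.0473915 m².
Substituting r = 0.0566 m, L = 0.2232 m, θ = 60.5°: d²x/dθ² = -0.020475 m.
a = ω²·d²x/dθ² = (11.21)²·(-0.020475) = -2.5706 m/s²;  |a| = 2.5706 m/s².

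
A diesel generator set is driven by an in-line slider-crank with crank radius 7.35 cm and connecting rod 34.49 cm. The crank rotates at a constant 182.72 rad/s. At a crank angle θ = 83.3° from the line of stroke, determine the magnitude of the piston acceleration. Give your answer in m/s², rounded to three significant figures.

234

ω = 182.7 rad/s
x(θ) = r cosθ + √(L² − r² sin²θ); with ω constant, a = ω²·d²x/dθ².
d²x/dθ² = −r cosθ − r²(cos2θ)/√u − r⁴ sin²2θ/(4u^{3/2}),  u = L² − r² sin²θ = 0.113627 m².
Substituting r = 0.0735 m, L = 0.3449 m, θ = 83.3°: d²x/dθ² = +0.0070045 m.
a = ω²·d²x/dθ² = (182.7)²·(+0.0070045) = +233.86 m/s²;  |a| = 233.86 m/s².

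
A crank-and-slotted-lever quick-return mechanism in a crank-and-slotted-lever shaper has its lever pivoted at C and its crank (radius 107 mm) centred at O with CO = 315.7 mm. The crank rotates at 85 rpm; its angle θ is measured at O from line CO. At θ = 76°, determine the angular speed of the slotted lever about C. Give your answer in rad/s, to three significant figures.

ω = 8.901 rad/s (from 85 rpm).
Crank pin A relative to C: A = (d + r cosθ, r sinθ); lever angle φ = atan2(r sinθ, d + r cosθ).
Differentiating tanφ: φ̇ = rω(d cosθ + r)/(d² + r² + 2dr cosθ).
d² + r² + 2dr cosθ = |CA|² = 0.12746 m²;  d cosθ + r = +0.18337 m.
|ω_lever| = |0.107·8.901·+0.18337| / 0.12746 = 1.3702 rad/s.

1.37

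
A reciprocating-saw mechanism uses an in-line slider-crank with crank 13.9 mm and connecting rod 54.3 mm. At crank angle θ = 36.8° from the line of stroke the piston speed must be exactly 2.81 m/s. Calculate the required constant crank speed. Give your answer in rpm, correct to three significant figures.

For an in-line slider-crank, |v_piston| = rω|sinθ|·[1 + r cosθ/√(L² − r² sin²θ)].
With r = 0.0139 m, L = 0.0543 m, θ = 36.8°: the bracketed kinematic factor |dx/dθ| = 0.010054 m.
ω = v/|dx/dθ| = 2.81/0.010054 = 279.5 rad/s.
N = 60ω/(2π) = 2669.1 rpm.

2670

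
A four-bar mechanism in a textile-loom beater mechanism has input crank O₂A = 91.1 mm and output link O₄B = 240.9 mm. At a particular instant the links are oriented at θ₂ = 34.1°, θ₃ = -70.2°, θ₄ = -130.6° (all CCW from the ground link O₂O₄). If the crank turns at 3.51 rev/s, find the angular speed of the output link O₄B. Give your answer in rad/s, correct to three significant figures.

ω₂ = 22.05 rad/s (from 3.51 rev/s).
Differentiating the loop-closure r₂e^{iθ₂}+r₃e^{iθ₃}=r₁+r₄e^{iθ₄} gives r₂ω₂e^{iθ₂}+r₃ω₃e^{iθ₃}=r₄ω₄e^{iθ₄}.
Eliminating the other unknown: ω₄ = r₂ω₂ sin(θ₂−θ₃) / [r₄ sin(θ₄−θ₃)].
Numerator sine = +0.96902; denominator sine = -0.86949.
Result = 0.0911·22.05·(+0.96902) / (0.2409·(-0.86949)) = -9.2946 rad/s; magnitude 9.2946 rad/s.

9.29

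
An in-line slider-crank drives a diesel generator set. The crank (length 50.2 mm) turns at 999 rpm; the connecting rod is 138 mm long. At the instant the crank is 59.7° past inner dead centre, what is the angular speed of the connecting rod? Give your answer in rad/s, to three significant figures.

20.2

ω = 104.6 rad/s (converted from 999 rpm).
The rod makes angle φ with the slider axis where L sinφ = r sinθ; differentiating, L cosφ·φ̇ = r ω cosθ.
L cosφ = √(L² − r² sin²θ) = 0.13102 m.
|ω_rod| = r ω |cosθ| / √(L² − r² sin²θ) = 0.0502·104.6·0.50453/0.13102 = 20.223 rad/s.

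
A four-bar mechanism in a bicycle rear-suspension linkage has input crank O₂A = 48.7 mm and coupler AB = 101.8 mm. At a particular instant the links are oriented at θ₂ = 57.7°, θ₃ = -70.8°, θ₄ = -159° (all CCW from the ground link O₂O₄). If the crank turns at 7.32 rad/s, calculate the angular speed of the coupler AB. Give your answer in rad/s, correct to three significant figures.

ω₂ = 7.32 rad/s
Differentiating the loop-closure r₂e^{iθ₂}+r₃e^{iθ₃}=r₁+r₄e^{iθ₄} gives r₂ω₂e^{iθ₂}+r₃ω₃e^{iθ₃}=r₄ω₄e^{iθ₄}.
Eliminating the other unknown: ω₃ = r₂ω₂ sin(θ₄−θ₂) / [r₃ sin(θ₃−θ₄)].
Numerator sine = +0.59763; denominator sine = +0.99951.
Result = 0.0487·7.32·(+0.59763) / (0.1018·(+0.99951)) = +2.0938 rad/s; magnitude 2.0938 rad/s.

2.09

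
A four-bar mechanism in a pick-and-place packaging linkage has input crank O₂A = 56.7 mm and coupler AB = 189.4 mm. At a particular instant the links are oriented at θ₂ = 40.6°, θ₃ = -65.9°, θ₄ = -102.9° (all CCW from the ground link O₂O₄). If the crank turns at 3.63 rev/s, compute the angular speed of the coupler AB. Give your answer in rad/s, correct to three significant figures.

ω₂ = 22.81 rad/s (from 3.63 rev/s).
Differentiating the loop-closure r₂e^{iθ₂}+r₃e^{iθ₃}=r₁+r₄e^{iθ₄} gives r₂ω₂e^{iθ₂}+r₃ω₃e^{iθ₃}=r₄ω₄e^{iθ₄}.
Eliminating the other unknown: ω₃ = r₂ω₂ sin(θ₄−θ₂) / [r₃ sin(θ₃−θ₄)].
Numerator sine = -0.59482; denominator sine = +0.60182.
Result = 0.0567·22.81·(-0.59482) / (0.1894·(+0.60182)) = -6.7486 rad/s; magnitude 6.7486 rad/s.

6.75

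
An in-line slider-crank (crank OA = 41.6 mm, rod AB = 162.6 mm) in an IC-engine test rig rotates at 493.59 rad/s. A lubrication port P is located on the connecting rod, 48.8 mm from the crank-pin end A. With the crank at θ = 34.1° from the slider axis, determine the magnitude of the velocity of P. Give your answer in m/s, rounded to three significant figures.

17.1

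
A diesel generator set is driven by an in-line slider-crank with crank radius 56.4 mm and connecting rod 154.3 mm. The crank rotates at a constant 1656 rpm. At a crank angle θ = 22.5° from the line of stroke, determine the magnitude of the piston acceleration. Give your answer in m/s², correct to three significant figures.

ω = 2π·1656/60 = 173.4 rad/s
x(θ) = r cosθ + √(L² − r² sin²θ); with ω constant, a = ω²·d²x/dθ².
d²x/dθ² = −r cosθ − r²(cos2θ)/√u − r⁴ sin²2θ/(4u^{3/2}),  u = L² − r² sin²θ = 0.0233426 m².
Substituting r = 0.0564 m, L = 0.1543 m, θ = 22.5°: d²x/dθ² = -0.067184 m.
a = ω²·d²x/dθ² = (173.4)²·(-0.067184) = -2020.4 m/s²;  |a| = 2020.4 m/s².

2020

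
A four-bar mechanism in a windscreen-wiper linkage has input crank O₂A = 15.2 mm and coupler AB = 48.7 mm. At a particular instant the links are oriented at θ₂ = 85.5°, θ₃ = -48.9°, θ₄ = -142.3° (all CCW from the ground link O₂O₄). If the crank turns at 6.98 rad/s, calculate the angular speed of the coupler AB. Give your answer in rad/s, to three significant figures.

1.62

ω₂ = 6.98 rad/s
Differentiating the loop-closure r₂e^{iθ₂}+r₃e^{iθ₃}=r₁+r₄e^{iθ₄} gives r₂ω₂e^{iθ₂}+r₃ω₃e^{iθ₃}=r₄ω₄e^{iθ₄}.
Eliminating the other unknown: ω₃ = r₂ω₂ sin(θ₄−θ₂) / [r₃ sin(θ₃−θ₄)].
Numerator sine = +0.74080; denominator sine = +0.99824.
Result = 0.0152·6.98·(+0.74080) / (0.0487·(+0.99824)) = +1.6167 rad/s; magnitude 1.6167 rad/s.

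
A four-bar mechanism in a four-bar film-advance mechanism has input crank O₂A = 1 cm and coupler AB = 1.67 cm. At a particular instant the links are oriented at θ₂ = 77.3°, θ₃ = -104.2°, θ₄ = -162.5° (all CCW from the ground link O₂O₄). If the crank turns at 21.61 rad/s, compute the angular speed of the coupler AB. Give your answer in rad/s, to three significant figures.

ω₂ = 21.61 rad/s
Differentiating the loop-closure r₂e^{iθ₂}+r₃e^{iθ₃}=r₁+r₄e^{iθ₄} gives r₂ω₂e^{iθ₂}+r₃ω₃e^{iθ₃}=r₄ω₄e^{iθ₄}.
Eliminating the other unknown: ω₃ = r₂ω₂ sin(θ₄−θ₂) / [r₃ sin(θ₃−θ₄)].
Numerator sine = +0.86427; denominator sine = +0.85081.
Result = 0.01·21.61·(+0.86427) / (0.0167·(+0.85081)) = +13.145 rad/s; magnitude 13.145 rad/s.

13.1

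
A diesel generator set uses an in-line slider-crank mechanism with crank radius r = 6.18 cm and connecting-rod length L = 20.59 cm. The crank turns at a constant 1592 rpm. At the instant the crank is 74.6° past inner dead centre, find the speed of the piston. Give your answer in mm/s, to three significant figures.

ω = 2π·1592/60 = 166.7 rad/s
For an in-line slider-crank, x = r cosθ + √(L² − r² sin²θ), so v = −rω sinθ·[1 + r cosθ/√(L² − r² sin²θ)].
With r = 0.0618 m, L = 0.2059 m, θ = 74.6°: √(L² − r² sin²θ) = 0.19709 m.
v = −0.0618·166.7·0.96410·[1 + 0.0618·0.26556/0.19709] = -10.76 m/s.
|v| = 10.76 m/s = 10760 mm/s.

10800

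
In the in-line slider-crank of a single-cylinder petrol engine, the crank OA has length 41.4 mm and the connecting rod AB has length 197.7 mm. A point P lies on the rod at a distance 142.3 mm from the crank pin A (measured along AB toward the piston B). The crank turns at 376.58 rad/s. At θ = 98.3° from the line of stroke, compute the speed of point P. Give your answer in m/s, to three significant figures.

15.1

ω = 376.6 rad/s.  Crank-pin speed |V_A| = rω = 15.59 m/s, perpendicular to OA.
Rod angle: sinφ = −(r/L) sinθ ⇒ φ = -11.959°; ω_rod = −rω cosθ/√(L²−r²sin²θ) = +11.636 rad/s.
V_P = V_A + ω_rod × AP, with AP = 0.1423 m along the rod.
Components: V_Px = −rω sinθ − a·ω_rod·sinφ = -15.084 m/s;  V_Py = rω cosθ + a·ω_rod·cosφ = -0.63066 m/s.
|V_P| = √(V_Px² + V_Py²) = 15.097 m/s.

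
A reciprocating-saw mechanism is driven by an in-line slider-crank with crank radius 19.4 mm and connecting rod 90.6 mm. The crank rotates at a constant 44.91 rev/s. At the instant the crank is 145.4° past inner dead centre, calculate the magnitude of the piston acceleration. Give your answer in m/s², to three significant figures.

ω = 2π·44.9 = 282.2 rad/s
x(θ) = r cosθ + √(L² − r² sin²θ); with ω constant, a = ω²·d²x/dθ².
d²x/dθ² = −r cosθ − r²(cos2θ)/√u − r⁴ sin²2θ/(4u^{3/2}),  u = L² − r² sin²θ = 0.008087 m².
Substituting r = 0.0194 m, L = 0.0906 m, θ = 145.4°: d²x/dθ² = +0.01444 m.
a = ω²·d²x/dθ² = (282.2)²·(+0.01444) = +1149.8 m/s²;  |a| = 1149.8 m/s².

1150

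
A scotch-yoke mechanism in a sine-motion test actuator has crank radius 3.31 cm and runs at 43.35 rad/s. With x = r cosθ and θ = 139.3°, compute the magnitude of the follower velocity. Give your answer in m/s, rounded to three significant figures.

0.936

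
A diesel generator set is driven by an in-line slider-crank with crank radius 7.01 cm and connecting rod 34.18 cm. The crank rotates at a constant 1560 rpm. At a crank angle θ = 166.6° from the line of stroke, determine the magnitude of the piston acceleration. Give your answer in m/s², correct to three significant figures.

1480

ω = 2π·1560/60 = 163.4 rad/s
x(θ) = r cosθ + √(L² − r² sin²θ); with ω constant, a = ω²·d²x/dθ².
d²x/dθ² = −r cosθ − r²(cos2θ)/√u − r⁴ sin²2θ/(4u^{3/2}),  u = L² − r² sin²θ = 0.116563 m².
Substituting r = 0.0701 m, L = 0.3418 m, θ = 166.6°: d²x/dθ² = +0.055314 m.
a = ω²·d²x/dθ² = (163.4)²·(+0.055314) = +1476.2 m/s²;  |a| = 1476.2 m/s².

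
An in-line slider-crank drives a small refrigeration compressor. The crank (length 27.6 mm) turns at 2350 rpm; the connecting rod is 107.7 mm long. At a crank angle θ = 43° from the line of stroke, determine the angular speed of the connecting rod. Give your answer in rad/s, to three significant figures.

46.8

ω = 246.1 rad/s (converted from 2350 rpm).
The rod makes angle φ with the slider axis where L sinφ = r sinθ; differentiating, L cosφ·φ̇ = r ω cosθ.
L cosφ = √(L² − r² sin²θ) = 0.10604 m.
|ω_rod| = r ω |cosθ| / √(L² − r² sin²θ) = 0.0276·246.1·0.73135/0.10604 = 46.844 rad/s.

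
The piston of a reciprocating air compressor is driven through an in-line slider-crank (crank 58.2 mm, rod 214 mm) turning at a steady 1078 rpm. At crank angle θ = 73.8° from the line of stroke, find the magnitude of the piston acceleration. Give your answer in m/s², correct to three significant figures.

ω = 2π·1078/60 = 112.9 rad/s
x(θ) = r cosθ + √(L² − r² sin²θ); with ω constant, a = ω²·d²x/dθ².
d²x/dθ² = −r cosθ − r²(cos2θ)/√u − r⁴ sin²2θ/(4u^{3/2}),  u = L² − r² sin²θ = 0.0426724 m².
Substituting r = 0.0582 m, L = 0.214 m, θ = 73.8°: d²x/dθ² = -0.002486 m.
a = ω²·d²x/dθ² = (112.9)²·(-0.002486) = -31.681 m/s²;  |a| = 31.681 m/s².

31.7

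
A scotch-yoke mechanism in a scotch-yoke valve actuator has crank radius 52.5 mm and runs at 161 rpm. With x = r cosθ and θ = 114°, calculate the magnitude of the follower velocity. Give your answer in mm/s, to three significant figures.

ω = 16.86 rad/s (from 161 rpm).
x = r cosθ ⇒ ẋ = −rω sinθ.
|v| = rω|sinθ| = 0.0525·16.86·|sin 114°| = 0.80862 m/s = 808.62 mm/s.

809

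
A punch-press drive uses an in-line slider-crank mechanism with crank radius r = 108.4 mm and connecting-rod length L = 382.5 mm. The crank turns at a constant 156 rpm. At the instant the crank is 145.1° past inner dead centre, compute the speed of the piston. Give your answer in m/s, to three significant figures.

ω = 2π·156/60 = 16.34 rad/s
For an in-line slider-crank, x = r cosθ + √(L² − r² sin²θ), so v = −rω sinθ·[1 + r cosθ/√(L² − r² sin²θ)].
With r = 0.1084 m, L = 0.3825 m, θ = 145.1°: √(L² − r² sin²θ) = 0.37744 m.
v = −0.1084·16.34·0.57215·[1 + 0.1084·-0.82015/0.37744] = -0.77453 m/s.
|v| = 0.77453 m/s.

0.775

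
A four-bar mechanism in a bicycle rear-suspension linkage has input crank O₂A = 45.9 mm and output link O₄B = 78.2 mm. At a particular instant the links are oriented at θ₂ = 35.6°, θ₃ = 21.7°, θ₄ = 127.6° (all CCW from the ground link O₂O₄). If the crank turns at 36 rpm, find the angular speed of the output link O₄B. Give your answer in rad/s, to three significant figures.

ω₂ = 3.77 rad/s (from 36 rpm).
Differentiating the loop-closure r₂e^{iθ₂}+r₃e^{iθ₃}=r₁+r₄e^{iθ₄} gives r₂ω₂e^{iθ₂}+r₃ω₃e^{iθ₃}=r₄ω₄e^{iθ₄}.
Eliminating the other unknown: ω₄ = r₂ω₂ sin(θ₂−θ₃) / [r₄ sin(θ₄−θ₃)].
Numerator sine = +0.24023; denominator sine = +0.96174.
Result = 0.0459·3.77·(+0.24023) / (0.0782·(+0.96174)) = +0.55272 rad/s; magnitude 0.55272 rad/s.

0.553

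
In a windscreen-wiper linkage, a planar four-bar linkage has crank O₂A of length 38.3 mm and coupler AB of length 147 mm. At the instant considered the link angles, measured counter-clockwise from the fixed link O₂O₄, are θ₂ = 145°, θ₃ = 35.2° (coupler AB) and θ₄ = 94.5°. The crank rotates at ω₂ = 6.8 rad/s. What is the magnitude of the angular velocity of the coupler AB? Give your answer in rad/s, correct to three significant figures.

1.59

ω₂ = 6.8 rad/s
Differentiating the loop-closure r₂e^{iθ₂}+r₃e^{iθ₃}=r₁+r₄e^{iθ₄} gives r₂ω₂e^{iθ₂}+r₃ω₃e^{iθ₃}=r₄ω₄e^{iθ₄}.
Eliminating the other unknown: ω₃ = r₂ω₂ sin(θ₄−θ₂) / [r₃ sin(θ₃−θ₄)].
Numerator sine = -0.77162; denominator sine = -0.85985.
Result = 0.0383·6.8·(-0.77162) / (0.147·(-0.85985)) = +1.5899 rad/s; magnitude 1.5899 rad/s.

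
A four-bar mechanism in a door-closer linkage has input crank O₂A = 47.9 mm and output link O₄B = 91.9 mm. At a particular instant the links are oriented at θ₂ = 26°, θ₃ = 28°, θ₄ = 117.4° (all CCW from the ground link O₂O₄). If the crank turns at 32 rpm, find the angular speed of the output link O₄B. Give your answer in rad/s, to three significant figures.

ω₂ = 3.351 rad/s (from 32 rpm).
Differentiating the loop-closure r₂e^{iθ₂}+r₃e^{iθ₃}=r₁+r₄e^{iθ₄} gives r₂ω₂e^{iθ₂}+r₃ω₃e^{iθ₃}=r₄ω₄e^{iθ₄}.
Eliminating the other unknown: ω₄ = r₂ω₂ sin(θ₂−θ₃) / [r₄ sin(θ₄−θ₃)].
Numerator sine = -0.03490; denominator sine = +0.99995.
Result = 0.0479·3.351·(-0.03490) / (0.0919·(+0.99995)) = -0.06096 rad/s; magnitude 0.06096 rad/s.

0.0610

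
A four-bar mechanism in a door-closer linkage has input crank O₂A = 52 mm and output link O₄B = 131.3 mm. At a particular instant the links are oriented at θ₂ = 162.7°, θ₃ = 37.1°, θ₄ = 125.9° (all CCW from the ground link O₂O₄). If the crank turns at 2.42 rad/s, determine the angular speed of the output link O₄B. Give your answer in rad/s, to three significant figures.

0.779

ω₂ = 2.42 rad/s
Differentiating the loop-closure r₂e^{iθ₂}+r₃e^{iθ₃}=r₁+r₄e^{iθ₄} gives r₂ω₂e^{iθ₂}+r₃ω₃e^{iθ₃}=r₄ω₄e^{iθ₄}.
Eliminating the other unknown: ω₄ = r₂ω₂ sin(θ₂−θ₃) / [r₄ sin(θ₄−θ₃)].
Numerator sine = +0.81310; denominator sine = +0.99978.
Result = 0.052·2.42·(+0.81310) / (0.1313·(+0.99978)) = +0.77946 rad/s; magnitude 0.77946 rad/s.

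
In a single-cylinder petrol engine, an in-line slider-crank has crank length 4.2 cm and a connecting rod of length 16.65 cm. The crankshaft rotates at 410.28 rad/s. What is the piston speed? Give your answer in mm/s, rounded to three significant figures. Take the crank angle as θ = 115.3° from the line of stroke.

13900

ω = 410.3 rad/s
For an in-line slider-crank, x = r cosθ + √(L² − r² sin²θ), so v = −rω sinθ·[1 + r cosθ/√(L² − r² sin²θ)].
With r = 0.042 m, L = 0.1665 m, θ = 115.3°: √(L² − r² sin²θ) = 0.16211 m.
v = −0.042·410.3·0.90408·[1 + 0.042·-0.42736/0.16211] = -13.854 m/s.
|v| = 13.854 m/s = 13854 mm/s.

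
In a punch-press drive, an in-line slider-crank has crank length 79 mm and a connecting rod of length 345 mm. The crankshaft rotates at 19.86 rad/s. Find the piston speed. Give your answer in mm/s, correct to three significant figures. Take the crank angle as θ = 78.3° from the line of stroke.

1610

ω = 19.86 rad/s
For an in-line slider-crank, x = r cosθ + √(L² − r² sin²θ), so v = −rω sinθ·[1 + r cosθ/√(L² − r² sin²θ)].
With r = 0.079 m, L = 0.345 m, θ = 78.3°: √(L² − r² sin²θ) = 0.33622 m.
v = −0.079·19.86·0.97922·[1 + 0.079·0.20279/0.33622] = -1.6095 m/s.
|v| = 1.6095 m/s = 1609.5 mm/s.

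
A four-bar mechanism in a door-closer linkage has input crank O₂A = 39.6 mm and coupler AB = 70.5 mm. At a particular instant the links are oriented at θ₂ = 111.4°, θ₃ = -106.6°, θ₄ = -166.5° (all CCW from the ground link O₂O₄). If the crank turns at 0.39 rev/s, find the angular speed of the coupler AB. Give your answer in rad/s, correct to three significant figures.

ω₂ = 2.45 rad/s (from 0.39 rev/s).
Differentiating the loop-closure r₂e^{iθ₂}+r₃e^{iθ₃}=r₁+r₄e^{iθ₄} gives r₂ω₂e^{iθ₂}+r₃ω₃e^{iθ₃}=r₄ω₄e^{iθ₄}.
Eliminating the other unknown: ω₃ = r₂ω₂ sin(θ₄−θ₂) / [r₃ sin(θ₃−θ₄)].
Numerator sine = +0.99051; denominator sine = +0.86515.
Result = 0.0396·2.45·(+0.99051) / (0.0705·(+0.86515)) = +1.5759 rad/s; magnitude 1.5759 rad/s.

1.58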